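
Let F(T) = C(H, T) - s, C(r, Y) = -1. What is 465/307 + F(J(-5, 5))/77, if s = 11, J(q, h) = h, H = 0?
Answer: 32121/23639 ≈ 1.3588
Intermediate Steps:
F(T) = -12 (F(T) = -1 - 1*11 = -1 - 11 = -12)
465/307 + F(J(-5, 5))/77 = 465/307 - 12/77 = 32121/23639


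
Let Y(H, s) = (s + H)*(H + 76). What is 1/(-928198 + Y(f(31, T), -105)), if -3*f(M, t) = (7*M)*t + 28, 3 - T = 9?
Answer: -9/6913364 ≈ -1.3018e-6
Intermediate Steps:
T = -6 (T = 3 - 1*9 = 3 - 9 = -6)
f(M, t) = -28/3 - 7*M*t/3 (f(M, t) = -((7*M)*t + 28)/3 = -(7*M*t + 28)/3 = -(28 + 7*M*t)/3 = -28/3 - 7*M*t/3)
Y(H, s) = (76 + H)*(H + s) (Y(H, s) = (H + s)*(76 + H) = (76 + H)*(H + s))
1/(-928198 + Y(f(31, T), -105)) = 1/(-928198 + ((-28/3 - 7/3*31*(-6))² + 76*(-28/3 - 7/3*31*(-6)) + 76*(-105) + (-28/3 - 7/3*31*(-6))*(-105))) = 1/(-928198 + ((-28/3 + 434)² + 76*(-28/3 + 434) - 7980 + (-28/3 + 434)*(-105))) = 1/(-928198 + ((1274/3)² + 76*(1274/3) - 7980 + (1274/3)*(-105))) = 1/(-928198 + (1623076/9 + 96824/3 - 7980 - 44590)) = 1/(-928198 + 1440418/9) = 1/(-6913364/9) = -9/6913364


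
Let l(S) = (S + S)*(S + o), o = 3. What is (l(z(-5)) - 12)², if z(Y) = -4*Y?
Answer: 824464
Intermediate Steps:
l(S) = 2*S*(3 + S) (l(S) = (S + S)*(S + 3) = (2*S)*(3 + S) = 2*S*(3 + S))
(l(z(-5)) - 12)² = (2*(-4*(-5))*(3 - 4*(-5)) - 12)² = (2*20*(3 + 20) - 12)² = (2*20*23 - 12)² = (920 - 12)² = 908² = 824464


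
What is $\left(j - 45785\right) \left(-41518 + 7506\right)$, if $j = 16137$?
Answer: $1008387776$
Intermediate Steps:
$\left(j - 45785\right) \left(-41518 + 7506\right) = \left(16137 - 45785\right) \left(-41518 + 7506\right) = \left(-29648\right) \left(-34012\right) = 1008387776$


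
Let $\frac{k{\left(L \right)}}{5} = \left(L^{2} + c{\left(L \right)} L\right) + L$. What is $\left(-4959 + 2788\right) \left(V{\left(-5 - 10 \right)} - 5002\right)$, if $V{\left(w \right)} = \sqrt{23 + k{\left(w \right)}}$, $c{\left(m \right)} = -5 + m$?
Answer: $10859342 - 2171 \sqrt{2573} \approx 1.0749 \cdot 10^{7}$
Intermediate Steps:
$k{\left(L \right)} = 5 L + 5 L^{2} + 5 L \left(-5 + L\right)$ ($k{\left(L \right)} = 5 \left(\left(L^{2} + \left(-5 + L\right) L\right) + L\right) = 5 \left(\left(L^{2} + L \left(-5 + L\right)\right) + L\right) = 5 \left(L + L^{2} + L \left(-5 + L\right)\right) = 5 L + 5 L^{2} + 5 L \left(-5 + L\right)$)
$V{\left(w \right)} = \sqrt{23 + 10 w \left(-2 + w\right)}$
$\left(-4959 + 2788\right) \left(V{\left(-5 - 10 \right)} - 5002\right) = \left(-4959 + 2788\right) \left(\sqrt{23 + 10 \left(-5 - 10\right) \left(-2 - 15\right)} - 5002\right) = - 2171 \left(\sqrt{23 + 10 \left(-5 - 10\right) \left(-2 - 15\right)} - 5002\right) = - 2171 \left(\sqrt{23 + 10 \left(-15\right) \left(-2 - 15\right)} - 5002\right) = - 2171 \left(\sqrt{23 + 10 \left(-15\right) \left(-17\right)} - 5002\right) = - 2171 \left(\sqrt{23 + 2550} - 5002\right) = - 2171 \left(\sqrt{2573} - 5002\right) = - 2171 \left(-5002 + \sqrt{2573}\right) = 10859342 - 2171 \sqrt{2573}$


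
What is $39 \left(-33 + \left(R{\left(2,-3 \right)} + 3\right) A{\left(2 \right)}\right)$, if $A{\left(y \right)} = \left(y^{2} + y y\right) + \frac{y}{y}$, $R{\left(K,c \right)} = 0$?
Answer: $-234$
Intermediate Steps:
$A{\left(y \right)} = 1 + 2 y^{2}$ ($A{\left(y \right)} = \left(y^{2} + y^{2}\right) + 1 = 2 y^{2} + 1 = 1 + 2 y^{2}$)
$39 \left(-33 + \left(R{\left(2,-3 \right)} + 3\right) A{\left(2 \right)}\right) = 39 \left(-33 + \left(0 + 3\right) \left(1 + 2 \cdot 2^{2}\right)\right) = 39 \left(-33 + 3 \left(1 + 2 \cdot 4\right)\right) = 39 \left(-33 + 3 \left(1 + 8\right)\right) = 39 \left(-33 + 3 \cdot 9\right) = 39 \left(-33 + 27\right) = 39 \left(-6\right) = -234$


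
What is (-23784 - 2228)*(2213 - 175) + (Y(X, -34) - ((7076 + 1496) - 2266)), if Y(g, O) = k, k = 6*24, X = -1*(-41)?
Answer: -53018618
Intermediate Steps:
X = 41
k = 144
Y(g, O) = 144
(-23784 - 2228)*(2213 - 175) + (Y(X, -34) - ((7076 + 1496) - 2266)) = (-23784 - 2228)*(2213 - 175) + (144 - ((7076 + 1496) - 2266)) = -26012*2038 + (144 - (8572 - 2266)) = -53012456 + (144 - 1*6306) = -53012456 + (144 - 6306) = -53012456 - 6162 = -53018618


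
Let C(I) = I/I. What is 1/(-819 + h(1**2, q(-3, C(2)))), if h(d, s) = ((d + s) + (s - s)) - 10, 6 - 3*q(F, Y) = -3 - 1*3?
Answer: -1/824 ≈ -0.0012136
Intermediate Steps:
C(I) = 1
q(F, Y) = 4 (q(F, Y) = 2 - (-3 - 1*3)/3 = 2 - (-3 - 3)/3 = 2 - 1/3*(-6) = 2 + 2 = 4)
h(d, s) = -10 + d + s (h(d, s) = ((d + s) + 0) - 10 = (d + s) - 10 = -10 + d + s)
1/(-819 + h(1**2, q(-3, C(2)))) = 1/(-819 + (-10 + 1**2 + 4)) = 1/(-819 + (-10 + 1 + 4)) = 1/(-819 - 5) = 1/(-824) = -1/824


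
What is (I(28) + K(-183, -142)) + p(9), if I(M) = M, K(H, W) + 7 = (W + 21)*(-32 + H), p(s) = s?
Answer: 26045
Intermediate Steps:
K(H, W) = -7 + (-32 + H)*(21 + W) (K(H, W) = -7 + (W + 21)*(-32 + H) = -7 + (21 + W)*(-32 + H) = -7 + (-32 + H)*(21 + W))
(I(28) + K(-183, -142)) + p(9) = (28 + (-679 - 32*(-142) + 21*(-183) - 183*(-142))) + 9 = (28 + (-679 + 4544 - 3843 + 25986)) + 9 = (28 + 26008) + 9 = 26036 + 9 = 26045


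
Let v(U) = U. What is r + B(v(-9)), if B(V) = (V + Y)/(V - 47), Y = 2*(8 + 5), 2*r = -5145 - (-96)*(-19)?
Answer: -195149/56 ≈ -3484.8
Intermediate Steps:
r = -6969/2 (r = (-5145 - (-96)*(-19))/2 = (-5145 - 1*1824)/2 = (-5145 - 1824)/2 = (½)*(-6969) = -6969/2 ≈ -3484.5)
Y = 26 (Y = 2*13 = 26)
B(V) = (26 + V)/(-47 + V) (B(V) = (V + 26)/(V - 47) = (26 + V)/(-47 + V))
r + B(v(-9)) = -6969/2 + (26 - 9)/(-47 - 9) = -6969/2 + 17/(-56) = -6969/2 - 1/56*17 = -6969/2 - 17/56 = -195149/56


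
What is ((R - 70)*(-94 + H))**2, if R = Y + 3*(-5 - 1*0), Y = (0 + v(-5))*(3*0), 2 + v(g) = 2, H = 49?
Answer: 14630625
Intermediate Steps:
v(g) = 0 (v(g) = -2 + 2 = 0)
Y = 0 (Y = (0 + 0)*(3*0) = 0*0 = 0)
R = -15 (R = 0 + 3*(-5 - 1*0) = 0 + 3*(-5 + 0) = 0 + 3*(-5) = 0 - 15 = -15)
((R - 70)*(-94 + H))**2 = ((-15 - 70)*(-94 + 49))**2 = (-85*(-45))**2 = 3825**2 = 14630625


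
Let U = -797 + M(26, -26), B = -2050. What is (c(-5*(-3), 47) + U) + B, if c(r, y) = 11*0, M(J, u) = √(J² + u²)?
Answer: -2847 + 26*√2 ≈ -2810.2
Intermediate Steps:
c(r, y) = 0
U = -797 + 26*√2 (U = -797 + √(26² + (-26)²) = -797 + √(676 + 676) = -797 + √1352 = -797 + 26*√2 ≈ -760.23)
(c(-5*(-3), 47) + U) + B = (0 + (-797 + 26*√2)) - 2050 = (-797 + 26*√2) - 2050 = -2847 + 26*√2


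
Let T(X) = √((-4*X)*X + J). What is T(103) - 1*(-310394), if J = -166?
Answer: 310394 + I*√42602 ≈ 3.1039e+5 + 206.4*I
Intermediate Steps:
T(X) = √(-166 - 4*X²) (T(X) = √((-4*X)*X - 166) = √(-4*X² - 166) = √(-166 - 4*X²))
T(103) - 1*(-310394) = √(-166 - 4*103²) - 1*(-310394) = √(-166 - 4*10609) + 310394 = √(-166 - 42436) + 310394 = √(-42602) + 310394 = I*√42602 + 310394 = 310394 + I*√42602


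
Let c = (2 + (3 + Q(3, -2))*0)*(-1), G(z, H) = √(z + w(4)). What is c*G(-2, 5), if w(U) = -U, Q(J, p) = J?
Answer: -2*I*√6 ≈ -4.899*I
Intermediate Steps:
G(z, H) = √(-4 + z) (G(z, H) = √(z - 1*4) = √(z - 4) = √(-4 + z))
c = -2 (c = (2 + (3 + 3)*0)*(-1) = (2 + 6*0)*(-1) = (2 + 0)*(-1) = 2*(-1) = -2)
c*G(-2, 5) = -2*√(-4 - 2) = -2*I*√6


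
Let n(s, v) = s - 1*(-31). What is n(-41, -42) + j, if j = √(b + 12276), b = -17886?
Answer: -10 + I*√5610 ≈ -10.0 + 74.9*I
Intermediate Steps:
n(s, v) = 31 + s (n(s, v) = s + 31 = 31 + s)
j = I*√5610 (j = √(-17886 + 12276) = √(-5610) = I*√5610 ≈ 74.9*I)
n(-41, -42) + j = (31 - 41) + I*√5610 = -10 + I*√5610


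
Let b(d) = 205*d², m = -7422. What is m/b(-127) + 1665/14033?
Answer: 5401077999/46399342685 ≈ 0.11640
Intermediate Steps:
m/b(-127) + 1665/14033 = -7422/(205*(-127)²) + 1665/14033 = -7422/(205*16129) + 1665*(1/14033) = -7422/3306445 + 1665/14033 = 5401077999/46399342685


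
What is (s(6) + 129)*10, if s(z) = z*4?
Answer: 1530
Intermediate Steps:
s(z) = 4*z
(s(6) + 129)*10 = (4*6 + 129)*10 = (24 + 129)*10 = 153*10 = 1530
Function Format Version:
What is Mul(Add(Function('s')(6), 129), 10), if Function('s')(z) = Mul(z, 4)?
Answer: 1530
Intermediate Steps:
Function('s')(z) = Mul(4, z)
Mul(Add(Function('s')(6), 129), 10) = Mul(Add(Mul(4, 6), 129), 10) = Mul(Add(24, 129), 10) = Mul(153, 10) = 1530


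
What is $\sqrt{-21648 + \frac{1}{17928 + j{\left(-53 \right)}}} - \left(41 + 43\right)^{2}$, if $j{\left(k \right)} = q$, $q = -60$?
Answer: $-7056 + \frac{i \sqrt{1727864470221}}{8934} \approx -7056.0 + 147.13 i$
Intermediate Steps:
$j{\left(k \right)} = -60$
$\sqrt{-21648 + \frac{1}{17928 + j{\left(-53 \right)}}} - \left(41 + 43\right)^{2} = \sqrt{-21648 + \frac{1}{17928 - 60}} - \left(41 + 43\right)^{2} = \sqrt{-21648 + \frac{1}{17868}} - 84^{2} = \sqrt{-21648 + \frac{1}{17868}} - 7056 = \sqrt{- \frac{386806463}{17868}} - 7056 = \frac{i \sqrt{1727864470221}}{8934} - 7056 = -7056 + \frac{i \sqrt{1727864470221}}{8934}$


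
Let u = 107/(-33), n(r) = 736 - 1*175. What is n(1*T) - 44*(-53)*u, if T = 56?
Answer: -21001/3 ≈ -7000.3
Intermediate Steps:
n(r) = 561 (n(r) = 736 - 175 = 561)
u = -107/33 (u = 107*(-1/33) = -107/33 ≈ -3.2424)
n(1*T) - 44*(-53)*u = 561 - 44*(-53)*(-107)/33 = 561 - (-2332)*(-107)/33 = 561 - 1*22684/3 = 561 - 22684/3 = -21001/3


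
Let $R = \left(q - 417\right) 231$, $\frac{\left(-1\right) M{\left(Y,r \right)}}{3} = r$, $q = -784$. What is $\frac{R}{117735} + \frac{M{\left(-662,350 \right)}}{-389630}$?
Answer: $- \frac{76575758}{32534105} \approx -2.3537$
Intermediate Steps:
$M{\left(Y,r \right)} = - 3 r$
$R = -277431$ ($R = \left(-784 - 417\right) 231 = \left(-1201\right) 231 = -277431$)
$\frac{R}{117735} + \frac{M{\left(-662,350 \right)}}{-389630} = - \frac{277431}{117735} + \frac{\left(-3\right) 350}{-389630} = \left(-277431\right) \frac{1}{117735} - - \frac{105}{38963} = - \frac{92477}{39245} + \frac{105}{38963} = - \frac{76575758}{32534105}$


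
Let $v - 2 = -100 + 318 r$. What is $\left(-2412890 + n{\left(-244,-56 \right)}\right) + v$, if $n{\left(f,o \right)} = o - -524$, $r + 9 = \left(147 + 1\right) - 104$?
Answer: $-2401390$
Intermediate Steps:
$r = 35$ ($r = -9 + \left(\left(147 + 1\right) - 104\right) = -9 + \left(148 - 104\right) = -9 + 44 = 35$)
$n{\left(f,o \right)} = 524 + o$ ($n{\left(f,o \right)} = o + 524 = 524 + o$)
$v = 11032$ ($v = 2 + \left(-100 + 318 \cdot 35\right) = 2 + \left(-100 + 11130\right) = 2 + 11030 = 11032$)
$\left(-2412890 + n{\left(-244,-56 \right)}\right) + v = \left(-2412890 + \left(524 - 56\right)\right) + 11032 = \left(-2412890 + 468\right) + 11032 = -2412422 + 11032 = -2401390$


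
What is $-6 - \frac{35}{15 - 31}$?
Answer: $- \frac{61}{16} \approx -3.8125$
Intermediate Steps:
$-6 - \frac{35}{15 - 31} = -6 - \frac{35}{-16} = -6 - - \frac{35}{16} = -6 + \frac{35}{16} = - \frac{61}{16}$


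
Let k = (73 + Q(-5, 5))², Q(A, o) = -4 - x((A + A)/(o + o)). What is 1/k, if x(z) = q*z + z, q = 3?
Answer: 1/5329 ≈ 0.00018765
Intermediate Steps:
x(z) = 4*z (x(z) = 3*z + z = 4*z)
Q(A, o) = -4 - 4*A/o (Q(A, o) = -4 - 4*(A + A)/(o + o) = -4 - 4*(2*A)/((2*o)) = -4 - 4*(2*A)*(1/(2*o)) = -4 - 4*A/o)
k = 5329 (k = (73 + (-4 - 4*(-5)/5))² = (73 + (-4 - 4*(-5)*⅕))² = (73 + (-4 + 4))² = (73 + 0)² = 73² = 5329)
1/k = 1/5329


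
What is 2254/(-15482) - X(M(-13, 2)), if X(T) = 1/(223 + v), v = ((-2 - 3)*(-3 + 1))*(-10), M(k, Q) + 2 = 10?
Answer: -146362/952143 ≈ -0.15372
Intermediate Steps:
M(k, Q) = 8 (M(k, Q) = -2 + 10 = 8)
v = -100 (v = -5*(-2)*(-10) = 10*(-10) = -100)
X(T) = 1/123 (X(T) = 1/(223 - 100) = 1/123)
2254/(-15482) - X(M(-13, 2)) = 2254/(-15482) - 1*1/123 = 2254*(-1/15482) - 1/123 = -1127/7741 - 1/123 = -146362/952143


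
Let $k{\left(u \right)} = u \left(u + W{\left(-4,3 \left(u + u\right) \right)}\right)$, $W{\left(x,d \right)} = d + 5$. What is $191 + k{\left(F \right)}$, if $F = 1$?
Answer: $203$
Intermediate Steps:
$W{\left(x,d \right)} = 5 + d$
$k{\left(u \right)} = u \left(5 + 7 u\right)$ ($k{\left(u \right)} = u \left(u + \left(5 + 3 \left(u + u\right)\right)\right) = u \left(u + \left(5 + 3 \cdot 2 u\right)\right) = u \left(u + \left(5 + 6 u\right)\right) = u \left(5 + 7 u\right)$)
$191 + k{\left(F \right)} = 191 + 1 \left(5 + 7 \cdot 1\right) = 191 + 1 \left(5 + 7\right) = 191 + 1 \cdot 12 = 191 + 12 = 203$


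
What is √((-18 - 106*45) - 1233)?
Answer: 3*I*√669 ≈ 77.595*I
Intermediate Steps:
√((-18 - 106*45) - 1233) = √((-18 - 4770) - 1233) = √(-4788 - 1233) = √(-6021) = 3*I*√669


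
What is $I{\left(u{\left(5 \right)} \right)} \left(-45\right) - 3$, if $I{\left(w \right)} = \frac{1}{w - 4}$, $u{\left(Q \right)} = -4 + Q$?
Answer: $12$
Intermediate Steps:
$I{\left(w \right)} = \frac{1}{-4 + w}$
$I{\left(u{\left(5 \right)} \right)} \left(-45\right) - 3 = \frac{1}{-4 + \left(-4 + 5\right)} \left(-45\right) - 3 = \frac{1}{-4 + 1} \left(-45\right) - 3 = \frac{1}{-3} \left(-45\right) - 3 = \left(- \frac{1}{3}\right) \left(-45\right) - 3 = 15 - 3 = 12$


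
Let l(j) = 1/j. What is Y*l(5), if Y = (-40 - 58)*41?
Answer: -4018/5 ≈ -803.60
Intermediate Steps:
Y = -4018 (Y = -98*41 = -4018)
Y*l(5) = -4018/5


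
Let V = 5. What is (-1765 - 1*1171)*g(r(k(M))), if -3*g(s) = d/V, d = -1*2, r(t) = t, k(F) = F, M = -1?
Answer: -5872/15 ≈ -391.47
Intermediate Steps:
d = -2
g(s) = 2/15 (g(s) = -(-2)/(3*5) = -⅓*(-⅖) = 2/15)
(-1765 - 1*1171)*g(r(k(M))) = (-1765 - 1*1171)*(2/15) = (-1765 - 1171)*(2/15) = -2936*2/15 = -5872/15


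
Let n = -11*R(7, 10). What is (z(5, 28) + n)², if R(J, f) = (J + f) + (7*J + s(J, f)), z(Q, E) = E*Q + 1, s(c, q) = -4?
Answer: 292681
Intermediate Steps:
z(Q, E) = 1 + E*Q
R(J, f) = -4 + f + 8*J (R(J, f) = (J + f) + (7*J - 4) = (J + f) + (-4 + 7*J) = -4 + f + 8*J)
n = -682 (n = -11*(-4 + 10 + 8*7) = -11*(-4 + 10 + 56) = -11*62 = -682)
(z(5, 28) + n)² = ((1 + 28*5) - 682)² = ((1 + 140) - 682)² = (141 - 682)² = (-541)² = 292681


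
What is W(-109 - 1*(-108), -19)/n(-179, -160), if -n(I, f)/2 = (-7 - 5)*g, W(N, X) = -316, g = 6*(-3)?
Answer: 79/108 ≈ 0.73148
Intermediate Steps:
g = -18
n(I, f) = -432 (n(I, f) = -2*(-7 - 5)*(-18) = -(-24)*(-18) = -2*216 = -432)
W(-109 - 1*(-108), -19)/n(-179, -160) = -316/(-432) = -316*(-1/432) = 79/108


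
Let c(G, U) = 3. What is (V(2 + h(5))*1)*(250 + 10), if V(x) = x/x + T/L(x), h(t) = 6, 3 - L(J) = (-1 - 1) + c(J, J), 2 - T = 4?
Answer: 0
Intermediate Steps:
T = -2 (T = 2 - 1*4 = 2 - 4 = -2)
L(J) = 2 (L(J) = 3 - ((-1 - 1) + 3) = 3 - (-2 + 3) = 3 - 1*1 = 3 - 1 = 2)
V(x) = 0 (V(x) = x/x - 2/2 = 1 - 2*½ = 1 - 1 = 0)
(V(2 + h(5))*1)*(250 + 10) = (0*1)*(250 + 10) = 0*260 = 0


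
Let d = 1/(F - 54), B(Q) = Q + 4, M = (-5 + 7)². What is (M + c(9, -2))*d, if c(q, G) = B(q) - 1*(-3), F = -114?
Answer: -5/42 ≈ -0.11905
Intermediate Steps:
M = 4 (M = 2² = 4)
B(Q) = 4 + Q
c(q, G) = 7 + q (c(q, G) = (4 + q) - 1*(-3) = (4 + q) + 3 = 7 + q)
d = -1/168 (d = 1/(-114 - 54) = 1/(-168) = -1/168 ≈ -0.0059524)
(M + c(9, -2))*d = (4 + (7 + 9))*(-1/168) = (4 + 16)*(-1/168) = 20*(-1/168) = -5/42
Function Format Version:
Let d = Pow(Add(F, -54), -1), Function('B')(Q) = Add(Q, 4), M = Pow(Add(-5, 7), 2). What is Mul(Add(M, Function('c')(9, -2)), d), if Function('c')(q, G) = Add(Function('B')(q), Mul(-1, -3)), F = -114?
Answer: Rational(-5, 42) ≈ -0.11905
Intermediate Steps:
M = 4 (M = Pow(2, 2) = 4)
Function('B')(Q) = Add(4, Q)
Function('c')(q, G) = Add(7, q) (Function('c')(q, G) = Add(Add(4, q), Mul(-1, -3)) = Add(Add(4, q), 3) = Add(7, q))
d = Rational(-1, 168) (d = Pow(Add(-114, -54), -1) = Pow(-168, -1) = Rational(-1, 168) ≈ -0.0059524)
Mul(Add(M, Function('c')(9, -2)), d) = Mul(Add(4, Add(7, 9)), Rational(-1, 168)) = Mul(Add(4, 16), Rational(-1, 168)) = Mul(20, Rational(-1, 168)) = Rational(-5, 42)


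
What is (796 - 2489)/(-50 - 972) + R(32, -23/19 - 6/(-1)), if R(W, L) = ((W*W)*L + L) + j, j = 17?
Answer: 95689323/19418 ≈ 4927.9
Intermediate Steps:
R(W, L) = 17 + L + L*W**2 (R(W, L) = ((W*W)*L + L) + 17 = (W**2*L + L) + 17 = (L*W**2 + L) + 17 = (L + L*W**2) + 17 = 17 + L + L*W**2)
(796 - 2489)/(-50 - 972) + R(32, -23/19 - 6/(-1)) = (796 - 2489)/(-50 - 972) + (17 + (-23/19 - 6/(-1)) + (-23/19 - 6/(-1))*32**2) = -1693/(-1022) + (17 + (-23*1/19 - 6*(-1)) + (-23*1/19 - 6*(-1))*1024) = -1693*(-1/1022) + (17 + (-23/19 + 6) + (-23/19 + 6)*1024) = 1693/1022 + (17 + 91/19 + (91/19)*1024) = 1693/1022 + (17 + 91/19 + 93184/19) = 1693/1022 + 93598/19 = 95689323/19418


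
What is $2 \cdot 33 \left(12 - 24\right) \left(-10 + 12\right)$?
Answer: $-1584$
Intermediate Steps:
$2 \cdot 33 \left(12 - 24\right) \left(-10 + 12\right) = 66 \left(12 - 24\right) 2 = 66 \left(\left(-12\right) 2\right) = 66 \left(-24\right) = -1584$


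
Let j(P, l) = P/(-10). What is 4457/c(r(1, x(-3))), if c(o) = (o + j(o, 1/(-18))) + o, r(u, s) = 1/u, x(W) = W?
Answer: 44570/19 ≈ 2345.8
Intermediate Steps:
j(P, l) = -P/10 (j(P, l) = P*(-⅒) = -P/10)
c(o) = 19*o/10 (c(o) = (o - o/10) + o = 9*o/10 + o = 19*o/10)
4457/c(r(1, x(-3))) = 4457/(((19/10)/1)) = 4457/(((19/10)*1)) = 4457/(19/10) = 4457*(10/19) = 44570/19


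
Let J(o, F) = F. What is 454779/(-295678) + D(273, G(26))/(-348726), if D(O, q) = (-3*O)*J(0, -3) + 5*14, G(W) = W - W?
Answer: -15763795/10200891 ≈ -1.5453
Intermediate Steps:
G(W) = 0
D(O, q) = 70 + 9*O (D(O, q) = -3*O*(-3) + 5*14 = 9*O + 70 = 70 + 9*O)
454779/(-295678) + D(273, G(26))/(-348726) = 454779/(-295678) + (70 + 9*273)/(-348726) = 454779*(-1/295678) + (70 + 2457)*(-1/348726) = -454779/295678 + 2527*(-1/348726) = -454779/295678 - 1/138 = -15763795/10200891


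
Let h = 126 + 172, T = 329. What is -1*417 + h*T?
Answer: 97625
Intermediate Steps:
h = 298
-1*417 + h*T = -1*417 + 298*329 = -417 + 98042 = 97625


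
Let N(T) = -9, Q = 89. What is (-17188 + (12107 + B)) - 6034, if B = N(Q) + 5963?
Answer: -5161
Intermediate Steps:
B = 5954 (B = -9 + 5963 = 5954)
(-17188 + (12107 + B)) - 6034 = (-17188 + (12107 + 5954)) - 6034 = (-17188 + 18061) - 6034 = 873 - 6034 = -5161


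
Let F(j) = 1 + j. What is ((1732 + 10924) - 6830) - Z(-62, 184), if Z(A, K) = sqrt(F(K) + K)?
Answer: 5826 - 3*sqrt(41) ≈ 5806.8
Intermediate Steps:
Z(A, K) = sqrt(1 + 2*K) (Z(A, K) = sqrt((1 + K) + K) = sqrt(1 + 2*K))
((1732 + 10924) - 6830) - Z(-62, 184) = ((1732 + 10924) - 6830) - sqrt(1 + 2*184) = (12656 - 6830) - sqrt(1 + 368) = 5826 - sqrt(369) = 5826 - 3*sqrt(41)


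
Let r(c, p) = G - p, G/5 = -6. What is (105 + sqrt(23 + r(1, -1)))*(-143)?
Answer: -15015 - 143*I*sqrt(6) ≈ -15015.0 - 350.28*I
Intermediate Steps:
G = -30 (G = 5*(-6) = -30)
r(c, p) = -30 - p
(105 + sqrt(23 + r(1, -1)))*(-143) = (105 + sqrt(23 + (-30 - 1*(-1))))*(-143) = (105 + sqrt(23 + (-30 + 1)))*(-143) = (105 + sqrt(23 - 29))*(-143) = (105 + sqrt(-6))*(-143) = (105 + I*sqrt(6))*(-143) = -15015 - 143*I*sqrt(6)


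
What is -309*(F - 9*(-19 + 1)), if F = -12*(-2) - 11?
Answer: -54075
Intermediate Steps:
F = 13 (F = 24 - 11 = 13)
-309*(F - 9*(-19 + 1)) = -309*(13 - 9*(-19 + 1)) = -309*(13 - 9*(-18)) = -309*(13 + 162) = -309*175 = -54075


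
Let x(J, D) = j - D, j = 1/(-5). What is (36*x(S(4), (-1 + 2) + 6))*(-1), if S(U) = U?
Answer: 1296/5 ≈ 259.20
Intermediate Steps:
j = -1/5 ≈ -0.20000
x(J, D) = -1/5 - D
(36*x(S(4), (-1 + 2) + 6))*(-1) = (36*(-1/5 - ((-1 + 2) + 6)))*(-1) = (36*(-1/5 - (1 + 6)))*(-1) = (36*(-1/5 - 1*7))*(-1) = (36*(-1/5 - 7))*(-1) = (36*(-36/5))*(-1) = -1296/5*(-1) = 1296/5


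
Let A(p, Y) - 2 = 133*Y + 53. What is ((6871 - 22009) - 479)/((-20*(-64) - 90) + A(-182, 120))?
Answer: -15617/17205 ≈ -0.90770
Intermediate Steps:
A(p, Y) = 55 + 133*Y (A(p, Y) = 2 + (133*Y + 53) = 2 + (53 + 133*Y) = 55 + 133*Y)
((6871 - 22009) - 479)/((-20*(-64) - 90) + A(-182, 120)) = ((6871 - 22009) - 479)/((-20*(-64) - 90) + (55 + 133*120)) = (-15138 - 479)/((1280 - 90) + (55 + 15960)) = -15617/(1190 + 16015) = -15617/17205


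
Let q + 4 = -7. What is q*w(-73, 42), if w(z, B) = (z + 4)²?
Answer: -52371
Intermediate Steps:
w(z, B) = (4 + z)²
q = -11 (q = -4 - 7 = -11)
q*w(-73, 42) = -11*(4 - 73)² = -11*(-69)² = -11*4761 = -52371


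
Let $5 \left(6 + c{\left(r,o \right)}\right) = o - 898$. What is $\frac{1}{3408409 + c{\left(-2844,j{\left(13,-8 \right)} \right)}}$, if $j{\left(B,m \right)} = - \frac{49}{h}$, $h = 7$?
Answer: $\frac{1}{3408222} \approx 2.9341 \cdot 10^{-7}$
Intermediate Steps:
$j{\left(B,m \right)} = -7$ ($j{\left(B,m \right)} = - \frac{49}{7} = \left(-49\right) \frac{1}{7} = -7$)
$c{\left(r,o \right)} = - \frac{928}{5} + \frac{o}{5}$ ($c{\left(r,o \right)} = -6 + \frac{o - 898}{5} = -6 + \frac{-898 + o}{5} = -6 + \left(- \frac{898}{5} + \frac{o}{5}\right) = - \frac{928}{5} + \frac{o}{5}$)
$\frac{1}{3408409 + c{\left(-2844,j{\left(13,-8 \right)} \right)}} = \frac{1}{3408409 + \left(- \frac{928}{5} + \frac{1}{5} \left(-7\right)\right)} = \frac{1}{3408409 - 187} = \frac{1}{3408222}$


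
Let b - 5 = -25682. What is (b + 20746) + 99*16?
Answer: -3347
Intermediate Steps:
b = -25677 (b = 5 - 25682 = -25677)
(b + 20746) + 99*16 = (-25677 + 20746) + 99*16 = -4931 + 1584 = -3347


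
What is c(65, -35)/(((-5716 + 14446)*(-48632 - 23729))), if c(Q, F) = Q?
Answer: -13/126342306 ≈ -1.0290e-7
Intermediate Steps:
c(65, -35)/(((-5716 + 14446)*(-48632 - 23729))) = 65/(((-5716 + 14446)*(-48632 - 23729))) = 65/((8730*(-72361))) = 65/(-631711530) = 65*(-1/631711530) = -13/126342306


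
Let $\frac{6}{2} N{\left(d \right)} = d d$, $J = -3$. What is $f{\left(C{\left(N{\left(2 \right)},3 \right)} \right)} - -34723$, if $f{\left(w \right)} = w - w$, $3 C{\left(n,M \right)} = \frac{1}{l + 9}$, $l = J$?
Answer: $34723$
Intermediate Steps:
$N{\left(d \right)} = \frac{d^{2}}{3}$ ($N{\left(d \right)} = \frac{d d}{3} = \frac{d^{2}}{3}$)
$l = -3$
$C{\left(n,M \right)} = \frac{1}{18}$ ($C{\left(n,M \right)} = \frac{1}{3 \left(-3 + 9\right)} = \frac{1}{3 \cdot 6} = \frac{1}{3} \cdot \frac{1}{6} = \frac{1}{18}$)
$f{\left(w \right)} = 0$
$f{\left(C{\left(N{\left(2 \right)},3 \right)} \right)} - -34723 = 0 - -34723 = 0 + 34723 = 34723$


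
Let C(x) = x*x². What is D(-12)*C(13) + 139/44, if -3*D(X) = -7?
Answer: 677093/132 ≈ 5129.5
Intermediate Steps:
D(X) = 7/3 (D(X) = -⅓*(-7) = 7/3)
C(x) = x³
D(-12)*C(13) + 139/44 = (7/3)*13³ + 139/44 = (7/3)*2197 + 139*(1/44) = 15379/3 + 139/44 = 677093/132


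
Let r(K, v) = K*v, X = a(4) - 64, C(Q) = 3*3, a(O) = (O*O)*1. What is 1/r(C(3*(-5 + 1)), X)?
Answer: -1/432 ≈ -0.0023148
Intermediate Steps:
a(O) = O**2 (a(O) = O**2*1 = O**2)
C(Q) = 9
X = -48 (X = 4**2 - 64 = 16 - 64 = -48)
1/r(C(3*(-5 + 1)), X) = 1/(9*(-48)) = 1/(-432) = -1/432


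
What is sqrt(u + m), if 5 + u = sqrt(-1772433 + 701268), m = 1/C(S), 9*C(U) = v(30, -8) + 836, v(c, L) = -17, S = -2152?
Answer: sqrt(-41314 + 8281*I*sqrt(1071165))/91 ≈ 22.694 + 22.803*I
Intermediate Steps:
C(U) = 91 (C(U) = (-17 + 836)/9 = (1/9)*819 = 91)
m = 1/91 ≈ 0.010989
u = -5 + I*sqrt(1071165) (u = -5 + sqrt(-1772433 + 701268) = -5 + sqrt(-1071165) = -5 + I*sqrt(1071165) ≈ -5.0 + 1035.0*I)
sqrt(u + m) = sqrt((-5 + I*sqrt(1071165)) + 1/91) = sqrt(-454/91 + I*sqrt(1071165))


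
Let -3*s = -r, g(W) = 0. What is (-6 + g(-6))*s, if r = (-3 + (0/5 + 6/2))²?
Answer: 0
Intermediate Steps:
r = 0 (r = (-3 + (0*(⅕) + 6*(½)))² = (-3 + (0 + 3))² = (-3 + 3)² = 0² = 0)
s = 0 (s = -(-1)*0/3 = -⅓*0 = 0)
(-6 + g(-6))*s = (-6 + 0)*0 = -6*0 = 0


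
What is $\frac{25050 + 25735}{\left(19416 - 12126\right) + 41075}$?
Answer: $\frac{10157}{9673} \approx 1.05$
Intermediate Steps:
$\frac{25050 + 25735}{\left(19416 - 12126\right) + 41075} = \frac{50785}{7290 + 41075} = \frac{50785}{48365} = 50785 \cdot \frac{1}{48365} = \frac{10157}{9673}$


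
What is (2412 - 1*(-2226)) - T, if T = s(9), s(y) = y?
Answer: 4629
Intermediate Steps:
T = 9
(2412 - 1*(-2226)) - T = (2412 - 1*(-2226)) - 1*9 = (2412 + 2226) - 9 = 4638 - 9 = 4629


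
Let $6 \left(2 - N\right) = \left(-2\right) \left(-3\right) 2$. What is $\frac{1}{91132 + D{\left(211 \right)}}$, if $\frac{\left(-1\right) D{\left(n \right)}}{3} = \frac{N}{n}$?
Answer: $\frac{1}{91132} \approx 1.0973 \cdot 10^{-5}$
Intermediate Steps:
$N = 0$ ($N = 2 - \frac{\left(-2\right) \left(-3\right) 2}{6} = 2 - \frac{6 \cdot 2}{6} = 2 - 2 = 0$)
$D{\left(n \right)} = 0$ ($D{\left(n \right)} = - 3 \frac{0}{n} = \left(-3\right) 0 = 0$)
$\frac{1}{91132 + D{\left(211 \right)}} = \frac{1}{91132 + 0} = \frac{1}{91132}$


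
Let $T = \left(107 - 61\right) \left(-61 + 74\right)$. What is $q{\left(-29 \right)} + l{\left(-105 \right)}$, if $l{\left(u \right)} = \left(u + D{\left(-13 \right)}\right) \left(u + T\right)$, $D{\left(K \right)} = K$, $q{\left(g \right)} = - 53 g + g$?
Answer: $-56666$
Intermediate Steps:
$q{\left(g \right)} = - 52 g$
$T = 598$ ($T = 46 \cdot 13 = 598$)
$l{\left(u \right)} = \left(-13 + u\right) \left(598 + u\right)$ ($l{\left(u \right)} = \left(u - 13\right) \left(u + 598\right) = \left(-13 + u\right) \left(598 + u\right)$)
$q{\left(-29 \right)} + l{\left(-105 \right)} = \left(-52\right) \left(-29\right) + \left(-7774 + \left(-105\right)^{2} + 585 \left(-105\right)\right) = 1508 - 58174 = -56666$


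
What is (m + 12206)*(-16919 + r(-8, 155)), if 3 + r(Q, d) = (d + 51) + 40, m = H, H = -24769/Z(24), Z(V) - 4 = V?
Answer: -1321568831/7 ≈ -1.8880e+8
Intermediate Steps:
Z(V) = 4 + V
H = -24769/28 (H = -24769/(4 + 24) = -24769/28 ≈ -884.61)
m = -24769/28 ≈ -884.61
r(Q, d) = 88 + d (r(Q, d) = -3 + ((d + 51) + 40) = -3 + ((51 + d) + 40) = -3 + (91 + d) = 88 + d)
(m + 12206)*(-16919 + r(-8, 155)) = (-24769/28 + 12206)*(-16919 + (88 + 155)) = 316999*(-16919 + 243)/28 = (316999/28)*(-16676) = -1321568831/7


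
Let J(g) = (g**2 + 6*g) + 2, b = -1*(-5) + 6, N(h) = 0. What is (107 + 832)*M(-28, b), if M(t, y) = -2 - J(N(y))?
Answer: -3756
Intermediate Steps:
b = 11 (b = 5 + 6 = 11)
J(g) = 2 + g**2 + 6*g
M(t, y) = -4 (M(t, y) = -2 - (2 + 0**2 + 6*0) = -2 - (2 + 0 + 0) = -2 - 1*2 = -2 - 2 = -4)
(107 + 832)*M(-28, b) = (107 + 832)*(-4) = 939*(-4) = -3756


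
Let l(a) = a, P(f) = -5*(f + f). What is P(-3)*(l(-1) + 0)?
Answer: -30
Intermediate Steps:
P(f) = -10*f
P(-3)*(l(-1) + 0) = (-10*(-3))*(-1 + 0) = 30*(-1) = -30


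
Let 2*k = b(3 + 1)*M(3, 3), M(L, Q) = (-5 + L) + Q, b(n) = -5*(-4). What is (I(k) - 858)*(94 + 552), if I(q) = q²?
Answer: -489668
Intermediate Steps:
b(n) = 20
M(L, Q) = -5 + L + Q
k = 10 (k = (20*(-5 + 3 + 3))/2 = (20*1)/2 = (½)*20 = 10)
(I(k) - 858)*(94 + 552) = (10² - 858)*(94 + 552) = (100 - 858)*646 = -758*646 = -489668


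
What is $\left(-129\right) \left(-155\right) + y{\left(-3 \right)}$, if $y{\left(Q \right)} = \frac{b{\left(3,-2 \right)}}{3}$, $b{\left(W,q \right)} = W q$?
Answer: $19993$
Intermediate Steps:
$y{\left(Q \right)} = -2$ ($y{\left(Q \right)} = \frac{3 \left(-2\right)}{3} = \left(-6\right) \frac{1}{3} = -2$)
$\left(-129\right) \left(-155\right) + y{\left(-3 \right)} = \left(-129\right) \left(-155\right) - 2 = 19995 - 2 = 19993$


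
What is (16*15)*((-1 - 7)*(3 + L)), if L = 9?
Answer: -23040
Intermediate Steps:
(16*15)*((-1 - 7)*(3 + L)) = (16*15)*((-1 - 7)*(3 + 9)) = 240*(-8*12) = 240*(-96) = -23040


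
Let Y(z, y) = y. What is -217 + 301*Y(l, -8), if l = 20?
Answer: -2625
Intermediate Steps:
-217 + 301*Y(l, -8) = -217 + 301*(-8) = -217 - 2408 = -2625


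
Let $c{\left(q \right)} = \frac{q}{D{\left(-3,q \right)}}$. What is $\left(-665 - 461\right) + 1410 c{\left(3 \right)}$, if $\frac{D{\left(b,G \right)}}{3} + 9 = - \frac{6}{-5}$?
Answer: $- \frac{16988}{13} \approx -1306.8$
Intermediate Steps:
$D{\left(b,G \right)} = - \frac{117}{5}$ ($D{\left(b,G \right)} = -27 + 3 \left(- \frac{6}{-5}\right) = -27 + 3 \left(\left(-6\right) \left(- \frac{1}{5}\right)\right) = -27 + 3 \cdot \frac{6}{5} = -27 + \frac{18}{5} = - \frac{117}{5}$)
$c{\left(q \right)} = - \frac{5 q}{117}$ ($c{\left(q \right)} = \frac{q}{- \frac{117}{5}} = q \left(- \frac{5}{117}\right) = - \frac{5 q}{117}$)
$\left(-665 - 461\right) + 1410 c{\left(3 \right)} = \left(-665 - 461\right) + 1410 \left(\left(- \frac{5}{117}\right) 3\right) = \left(-665 - 461\right) + 1410 \left(- \frac{5}{39}\right) = -1126 - \frac{2350}{13} = - \frac{16988}{13}$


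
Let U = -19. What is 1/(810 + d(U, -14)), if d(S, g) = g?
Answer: 1/796 ≈ 0.0012563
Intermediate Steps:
1/(810 + d(U, -14)) = 1/(810 - 14) = 1/796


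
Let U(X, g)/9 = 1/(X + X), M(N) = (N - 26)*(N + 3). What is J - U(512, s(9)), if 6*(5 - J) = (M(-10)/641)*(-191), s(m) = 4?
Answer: 11490679/656384 ≈ 17.506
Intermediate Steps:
M(N) = (-26 + N)*(3 + N)
U(X, g) = 9/(2*X) (U(X, g) = 9/(X + X) = 9/((2*X)) = 9*(1/(2*X)) = 9/(2*X))
J = 11227/641 (J = 5 - (-78 + (-10)² - 23*(-10))/641*(-191)/6 = 5 - (-78 + 100 + 230)*(1/641)*(-191)/6 = 5 - 252*(1/641)*(-191)/6 = 5 - 42*(-191)/641 = 5 - ⅙*(-48132/641) = 5 + 8022/641 = 11227/641 ≈ 17.515)
J - U(512, s(9)) = 11227/641 - 9/(2*512) = 11227/641 - 1*9/1024 = 11227/641 - 9/1024 = 11490679/656384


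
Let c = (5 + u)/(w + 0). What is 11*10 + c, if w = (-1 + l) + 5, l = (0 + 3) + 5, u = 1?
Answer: 221/2 ≈ 110.50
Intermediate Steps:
l = 8 (l = 3 + 5 = 8)
w = 12 (w = (-1 + 8) + 5 = 7 + 5 = 12)
c = 1/2 (c = (5 + 1)/(12 + 0) = 6/12 = 6*(1/12) = 1/2 ≈ 0.50000)
11*10 + c = 11*10 + 1/2 = 110 + 1/2 = 221/2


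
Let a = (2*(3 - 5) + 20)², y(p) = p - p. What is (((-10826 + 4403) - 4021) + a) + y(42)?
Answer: -10188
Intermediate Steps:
y(p) = 0
a = 256 (a = (2*(-2) + 20)² = (-4 + 20)² = 16² = 256)
(((-10826 + 4403) - 4021) + a) + y(42) = (((-10826 + 4403) - 4021) + 256) + 0 = ((-6423 - 4021) + 256) + 0 = (-10444 + 256) + 0 = -10188 + 0 = -10188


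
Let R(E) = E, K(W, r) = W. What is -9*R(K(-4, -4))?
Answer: 36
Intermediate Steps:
-9*R(K(-4, -4)) = -9*(-4) = 36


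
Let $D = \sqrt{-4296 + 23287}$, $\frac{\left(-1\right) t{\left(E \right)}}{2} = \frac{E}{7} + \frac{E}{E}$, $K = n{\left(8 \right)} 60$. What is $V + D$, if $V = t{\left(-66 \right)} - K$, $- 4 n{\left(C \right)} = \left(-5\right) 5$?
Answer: $- \frac{2507}{7} + \sqrt{18991} \approx -220.33$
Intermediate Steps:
$n{\left(C \right)} = \frac{25}{4}$ ($n{\left(C \right)} = - \frac{\left(-5\right) 5}{4} = \left(- \frac{1}{4}\right) \left(-25\right) = \frac{25}{4}$)
$K = 375$ ($K = \frac{25}{4} \cdot 60 = 375$)
$t{\left(E \right)} = -2 - \frac{2 E}{7}$ ($t{\left(E \right)} = - 2 \left(\frac{E}{7} + \frac{E}{E}\right) = - 2 \left(E \frac{1}{7} + 1\right) = - 2 \left(\frac{E}{7} + 1\right) = - 2 \left(1 + \frac{E}{7}\right) = -2 - \frac{2 E}{7}$)
$D = \sqrt{18991} \approx 137.81$
$V = - \frac{2507}{7}$ ($V = \left(-2 - - \frac{132}{7}\right) - 375 = \left(-2 + \frac{132}{7}\right) - 375 = \frac{118}{7} - 375 = - \frac{2507}{7} \approx -358.14$)
$V + D = - \frac{2507}{7} + \sqrt{18991}$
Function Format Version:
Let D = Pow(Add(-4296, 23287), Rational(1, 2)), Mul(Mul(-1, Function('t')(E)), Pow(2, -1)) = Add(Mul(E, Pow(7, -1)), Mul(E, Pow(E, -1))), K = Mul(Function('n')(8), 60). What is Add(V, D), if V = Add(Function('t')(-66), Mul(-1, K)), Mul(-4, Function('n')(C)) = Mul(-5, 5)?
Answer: Add(Rational(-2507, 7), Pow(18991, Rational(1, 2))) ≈ -220.33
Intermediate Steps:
Function('n')(C) = Rational(25, 4) (Function('n')(C) = Mul(Rational(-1, 4), Mul(-5, 5)) = Mul(Rational(-1, 4), -25) = Rational(25, 4))
K = 375 (K = Mul(Rational(25, 4), 60) = 375)
Function('t')(E) = Add(-2, Mul(Rational(-2, 7), E)) (Function('t')(E) = Mul(-2, Add(Mul(E, Pow(7, -1)), Mul(E, Pow(E, -1)))) = Mul(-2, Add(Mul(E, Rational(1, 7)), 1)) = Mul(-2, Add(Mul(Rational(1, 7), E), 1)) = Mul(-2, Add(1, Mul(Rational(1, 7), E))) = Add(-2, Mul(Rational(-2, 7), E)))
D = Pow(18991, Rational(1, 2)) ≈ 137.81
V = Rational(-2507, 7) (V = Add(Add(-2, Mul(Rational(-2, 7), -66)), Mul(-1, 375)) = Add(Add(-2, Rational(132, 7)), -375) = Add(Rational(118, 7), -375) = Rational(-2507, 7) ≈ -358.14)
Add(V, D) = Add(Rational(-2507, 7), Pow(18991, Rational(1, 2)))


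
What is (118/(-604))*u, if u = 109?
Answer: -6431/302 ≈ -21.295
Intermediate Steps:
(118/(-604))*u = (118/(-604))*109 = (118*(-1/604))*109 = -59/302*109 = -6431/302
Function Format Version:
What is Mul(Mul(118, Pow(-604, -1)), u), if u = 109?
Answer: Rational(-6431, 302) ≈ -21.295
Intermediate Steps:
Mul(Mul(118, Pow(-604, -1)), u) = Mul(Mul(118, Pow(-604, -1)), 109) = Mul(Mul(118, Rational(-1, 604)), 109) = Mul(Rational(-59, 302), 109) = Rational(-6431, 302)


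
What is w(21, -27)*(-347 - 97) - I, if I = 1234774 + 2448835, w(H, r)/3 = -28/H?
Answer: -3681833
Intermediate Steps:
w(H, r) = -84/H (w(H, r) = 3*(-28/H) = -84/H)
I = 3683609
w(21, -27)*(-347 - 97) - I = (-84/21)*(-347 - 97) - 1*3683609 = -84*1/21*(-444) - 3683609 = -4*(-444) - 3683609 = 1776 - 3683609 = -3681833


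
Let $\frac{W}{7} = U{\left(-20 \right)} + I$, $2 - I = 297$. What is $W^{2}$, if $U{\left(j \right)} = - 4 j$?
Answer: $2265025$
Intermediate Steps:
$I = -295$ ($I = 2 - 297 = -295$)
$W = -1505$ ($W = 7 \left(\left(-4\right) \left(-20\right) - 295\right) = 7 \left(80 - 295\right) = 7 \left(-215\right) = -1505$)
$W^{2} = \left(-1505\right)^{2} = 2265025$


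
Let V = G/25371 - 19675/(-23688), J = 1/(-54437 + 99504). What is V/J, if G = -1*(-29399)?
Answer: 5986790098531/66776472 ≈ 89654.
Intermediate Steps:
J = 1/45067 ≈ 2.2189e-5
G = 29399
V = 132841993/66776472 (V = 29399/25371 - 19675/(-23688) = 29399*(1/25371) - 19675*(-1/23688) = 29399/25371 + 19675/23688 = 132841993/66776472 ≈ 1.9894)
V/J = 132841993/(66776472*(1/45067)) = (132841993/66776472)*45067 = 5986790098531/66776472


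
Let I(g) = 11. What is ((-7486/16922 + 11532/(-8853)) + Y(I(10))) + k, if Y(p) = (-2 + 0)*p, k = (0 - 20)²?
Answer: 9394489681/24968411 ≈ 376.25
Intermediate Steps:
k = 400 (k = (-20)² = 400)
Y(p) = -2*p
((-7486/16922 + 11532/(-8853)) + Y(I(10))) + k = ((-7486/16922 + 11532/(-8853)) - 2*11) + 400 = ((-7486*1/16922 + 11532*(-1/8853)) - 22) + 400 = ((-3743/8461 - 3844/2951) - 22) + 400 = (-43569677/24968411 - 22) + 400 = -592874719/24968411 + 400 = 9394489681/24968411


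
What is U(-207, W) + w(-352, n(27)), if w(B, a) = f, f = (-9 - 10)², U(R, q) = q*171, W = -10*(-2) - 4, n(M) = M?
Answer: 3097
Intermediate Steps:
W = 16 (W = 20 - 4 = 16)
U(R, q) = 171*q
f = 361 (f = (-19)² = 361)
w(B, a) = 361
U(-207, W) + w(-352, n(27)) = 171*16 + 361 = 2736 + 361 = 3097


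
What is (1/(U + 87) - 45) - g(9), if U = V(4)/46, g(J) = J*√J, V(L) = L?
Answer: -144193/2003 ≈ -71.989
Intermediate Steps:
g(J) = J^(3/2)
U = 2/23 (U = 4/46 = 4*(1/46) = 2/23 ≈ 0.086957)
(1/(U + 87) - 45) - g(9) = (1/(2/23 + 87) - 45) - 9^(3/2) = (1/(2003/23) - 45) - 1*27 = (23/2003 - 45) - 27 = -90112/2003 - 27 = -144193/2003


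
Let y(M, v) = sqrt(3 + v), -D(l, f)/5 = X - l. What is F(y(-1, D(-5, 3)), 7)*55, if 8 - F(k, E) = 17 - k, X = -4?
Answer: -495 + 55*I*sqrt(2) ≈ -495.0 + 77.782*I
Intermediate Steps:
D(l, f) = 20 + 5*l (D(l, f) = -5*(-4 - l) = 20 + 5*l)
F(k, E) = -9 + k (F(k, E) = 8 - (17 - k) = 8 + (-17 + k) = -9 + k)
F(y(-1, D(-5, 3)), 7)*55 = (-9 + sqrt(3 + (20 + 5*(-5))))*55 = (-9 + sqrt(3 + (20 - 25)))*55 = (-9 + sqrt(3 - 5))*55 = (-9 + sqrt(-2))*55 = (-9 + I*sqrt(2))*55 = -495 + 55*I*sqrt(2)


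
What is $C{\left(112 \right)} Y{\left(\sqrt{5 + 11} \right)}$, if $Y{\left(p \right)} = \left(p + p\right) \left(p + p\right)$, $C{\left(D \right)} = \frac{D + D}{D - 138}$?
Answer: $- \frac{7168}{13} \approx -551.38$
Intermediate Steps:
$C{\left(D \right)} = \frac{2 D}{-138 + D}$
$Y{\left(p \right)} = 4 p^{2}$ ($Y{\left(p \right)} = 2 p 2 p = 4 p^{2}$)
$C{\left(112 \right)} Y{\left(\sqrt{5 + 11} \right)} = 2 \cdot 112 \frac{1}{-138 + 112} \cdot 4 \left(\sqrt{5 + 11}\right)^{2} = 2 \cdot 112 \frac{1}{-26} \cdot 4 \left(\sqrt{16}\right)^{2} = 2 \cdot 112 \left(- \frac{1}{26}\right) 4 \cdot 4^{2} = - \frac{112 \cdot 4 \cdot 16}{13} = \left(- \frac{112}{13}\right) 64 = - \frac{7168}{13}$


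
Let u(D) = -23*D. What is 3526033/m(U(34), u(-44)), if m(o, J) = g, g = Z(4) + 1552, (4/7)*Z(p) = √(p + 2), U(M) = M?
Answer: 43779225728/19269485 - 49364462*√6/19269485 ≈ 2265.7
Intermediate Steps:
Z(p) = 7*√(2 + p)/4 (Z(p) = 7*√(p + 2)/4 = 7*√(2 + p)/4)
g = 1552 + 7*√6/4 (g = 7*√(2 + 4)/4 + 1552 = 7*√6/4 + 1552 = 1552 + 7*√6/4 ≈ 1556.3)
m(o, J) = 1552 + 7*√6/4
3526033/m(U(34), u(-44)) = 3526033/(1552 + 7*√6/4)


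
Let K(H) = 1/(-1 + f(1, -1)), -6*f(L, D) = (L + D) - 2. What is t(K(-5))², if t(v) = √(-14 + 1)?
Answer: -13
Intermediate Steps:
f(L, D) = ⅓ - D/6 - L/6 (f(L, D) = -((L + D) - 2)/6 = -((D + L) - 2)/6 = -(-2 + D + L)/6 = ⅓ - D/6 - L/6)
K(H) = -3/2 (K(H) = 1/(-1 + (⅓ - ⅙*(-1) - ⅙*1)) = 1/(-1 + (⅓ + ⅙ - ⅙)) = 1/(-1 + ⅓) = 1/(-⅔) = -3/2)
t(v) = I*√13 (t(v) = √(-13) = I*√13)
t(K(-5))² = (I*√13)² = -13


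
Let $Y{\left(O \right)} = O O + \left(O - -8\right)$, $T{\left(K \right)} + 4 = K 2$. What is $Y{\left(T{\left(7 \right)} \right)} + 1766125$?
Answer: $1766243$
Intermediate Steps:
$T{\left(K \right)} = -4 + 2 K$ ($T{\left(K \right)} = -4 + K 2 = -4 + 2 K$)
$Y{\left(O \right)} = 8 + O + O^{2}$ ($Y{\left(O \right)} = O^{2} + \left(O + 8\right) = O^{2} + \left(8 + O\right) = 8 + O + O^{2}$)
$Y{\left(T{\left(7 \right)} \right)} + 1766125 = \left(8 + \left(-4 + 2 \cdot 7\right) + \left(-4 + 2 \cdot 7\right)^{2}\right) + 1766125 = \left(8 + \left(-4 + 14\right) + \left(-4 + 14\right)^{2}\right) + 1766125 = \left(8 + 10 + 10^{2}\right) + 1766125 = \left(8 + 10 + 100\right) + 1766125 = 118 + 1766125 = 1766243$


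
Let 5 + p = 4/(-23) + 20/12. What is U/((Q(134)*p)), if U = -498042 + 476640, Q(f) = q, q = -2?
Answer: -738369/242 ≈ -3051.1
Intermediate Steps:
Q(f) = -2
p = -242/69 (p = -5 + (4/(-23) + 20/12) = -5 + (4*(-1/23) + 20*(1/12)) = -5 + (-4/23 + 5/3) = -5 + 103/69 = -242/69 ≈ -3.5072)
U = -21402
U/((Q(134)*p)) = -21402/((-2*(-242/69))) = -21402/484/69 = -21402*69/484 = -738369/242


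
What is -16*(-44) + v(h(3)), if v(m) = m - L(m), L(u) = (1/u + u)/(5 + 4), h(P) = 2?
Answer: 12703/18 ≈ 705.72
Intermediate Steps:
L(u) = u/9 + 1/(9*u) (L(u) = (1/u + u)/9 = (u + 1/u)*(⅑) = u/9 + 1/(9*u))
v(m) = m - (1 + m²)/(9*m)
-16*(-44) + v(h(3)) = -16*(-44) + (⅑)*(-1 + 8*2²)/2 = 704 + (⅑)*(½)*(-1 + 8*4) = 704 + (⅑)*(½)*(-1 + 32) = 704 + (⅑)*(½)*31 = 704 + 31/18 = 12703/18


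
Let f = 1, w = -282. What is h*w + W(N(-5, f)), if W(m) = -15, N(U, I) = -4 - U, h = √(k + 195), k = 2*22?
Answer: -15 - 282*√239 ≈ -4374.6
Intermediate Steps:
k = 44
h = √239 (h = √(44 + 195) = √239 ≈ 15.460)
h*w + W(N(-5, f)) = √239*(-282) - 15 = -282*√239 - 15 = -15 - 282*√239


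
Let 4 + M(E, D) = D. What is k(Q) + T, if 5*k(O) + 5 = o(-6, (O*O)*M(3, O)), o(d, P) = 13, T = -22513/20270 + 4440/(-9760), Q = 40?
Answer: 85133/2472940 ≈ 0.034426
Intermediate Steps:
T = -3871571/2472940 (T = -22513*1/20270 + 4440*(-1/9760) = -22513/20270 - 111/244 = -3871571/2472940 ≈ -1.5656)
M(E, D) = -4 + D
k(O) = 8/5 (k(O) = -1 + (⅕)*13 = -1 + 13/5 = 8/5)
k(Q) + T = 8/5 - 3871571/2472940 = 85133/2472940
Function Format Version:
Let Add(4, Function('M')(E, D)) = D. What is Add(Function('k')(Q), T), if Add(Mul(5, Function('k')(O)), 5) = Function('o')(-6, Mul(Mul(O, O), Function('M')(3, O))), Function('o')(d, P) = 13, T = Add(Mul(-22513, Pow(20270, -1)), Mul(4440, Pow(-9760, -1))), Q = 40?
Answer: Rational(85133, 2472940) ≈ 0.034426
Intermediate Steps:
T = Rational(-3871571, 2472940) (T = Add(Mul(-22513, Rational(1, 20270)), Mul(4440, Rational(-1, 9760))) = Add(Rational(-22513, 20270), Rational(-111, 244)) = Rational(-3871571, 2472940) ≈ -1.5656)
Function('M')(E, D) = Add(-4, D)
Function('k')(O) = Rational(8, 5) (Function('k')(O) = Add(-1, Mul(Rational(1, 5), 13)) = Add(-1, Rational(13, 5)) = Rational(8, 5))
Add(Function('k')(Q), T) = Add(Rational(8, 5), Rational(-3871571, 2472940)) = Rational(85133, 2472940)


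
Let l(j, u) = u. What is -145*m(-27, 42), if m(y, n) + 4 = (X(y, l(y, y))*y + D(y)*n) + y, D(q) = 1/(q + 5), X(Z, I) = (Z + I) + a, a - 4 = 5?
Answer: -1885435/11 ≈ -1.7140e+5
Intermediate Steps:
a = 9 (a = 4 + 5 = 9)
X(Z, I) = 9 + I + Z (X(Z, I) = (Z + I) + 9 = (I + Z) + 9 = 9 + I + Z)
D(q) = 1/(5 + q)
m(y, n) = -4 + y + n/(5 + y) + y*(9 + 2*y) (m(y, n) = -4 + (((9 + y + y)*y + n/(5 + y)) + y) = -4 + (((9 + 2*y)*y + n/(5 + y)) + y) = -4 + ((y*(9 + 2*y) + n/(5 + y)) + y) = -4 + ((n/(5 + y) + y*(9 + 2*y)) + y) = -4 + (y + n/(5 + y) + y*(9 + 2*y)) = -4 + y + n/(5 + y) + y*(9 + 2*y))
-145*m(-27, 42) = -145*(42 + (5 - 27)*(-4 - 27 - 27*(9 + 2*(-27))))/(5 - 27) = -145*(42 - 22*(-4 - 27 - 27*(9 - 54)))/(-22) = -(-145)*(42 - 22*(-4 - 27 - 27*(-45)))/22 = -(-145)*(42 - 22*(-4 - 27 + 1215))/22 = -(-145)*(42 - 22*1184)/22 = -(-145)*(42 - 26048)/22 = -(-145)*(-26006)/22 = -145*13003/11 = -1885435/11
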